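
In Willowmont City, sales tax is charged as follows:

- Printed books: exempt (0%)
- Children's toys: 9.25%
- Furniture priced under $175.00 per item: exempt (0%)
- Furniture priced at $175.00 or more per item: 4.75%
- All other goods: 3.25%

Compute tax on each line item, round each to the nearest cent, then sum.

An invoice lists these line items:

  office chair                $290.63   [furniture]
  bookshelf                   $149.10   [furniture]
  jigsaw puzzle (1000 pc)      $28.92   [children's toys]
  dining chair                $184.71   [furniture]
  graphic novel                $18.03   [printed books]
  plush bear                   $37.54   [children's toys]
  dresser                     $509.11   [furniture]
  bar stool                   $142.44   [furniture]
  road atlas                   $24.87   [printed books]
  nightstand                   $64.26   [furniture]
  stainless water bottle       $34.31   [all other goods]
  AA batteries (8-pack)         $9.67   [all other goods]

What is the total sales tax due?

$54.33

Office chair $290.63: furniture, $175.00 or more → 4.75% → $13.80
Bookshelf $149.10: furniture, under $175.00 → 0% → $0.00
Jigsaw puzzle (1000 pc) $28.92: children's toys → 9.25% → $2.68
Dining chair $184.71: furniture, $175.00 or more → 4.75% → $8.77
Graphic novel $18.03: printed books → 0% → $0.00
Plush bear $37.54: children's toys → 9.25% → $3.47
Dresser $509.11: furniture, $175.00 or more → 4.75% → $24.18
Bar stool $142.44: furniture, under $175.00 → 0% → $0.00
Road atlas $24.87: printed books → 0% → $0.00
Nightstand $64.26: furniture, under $175.00 → 0% → $0.00
Stainless water bottle $34.31: all other goods → 3.25% → $1.12
AA batteries (8-pack) $9.67: all other goods → 3.25% → $0.31
Total tax = $13.80 + $2.68 + $8.77 + $3.47 + $24.18 + $1.12 + $0.31 = $54.33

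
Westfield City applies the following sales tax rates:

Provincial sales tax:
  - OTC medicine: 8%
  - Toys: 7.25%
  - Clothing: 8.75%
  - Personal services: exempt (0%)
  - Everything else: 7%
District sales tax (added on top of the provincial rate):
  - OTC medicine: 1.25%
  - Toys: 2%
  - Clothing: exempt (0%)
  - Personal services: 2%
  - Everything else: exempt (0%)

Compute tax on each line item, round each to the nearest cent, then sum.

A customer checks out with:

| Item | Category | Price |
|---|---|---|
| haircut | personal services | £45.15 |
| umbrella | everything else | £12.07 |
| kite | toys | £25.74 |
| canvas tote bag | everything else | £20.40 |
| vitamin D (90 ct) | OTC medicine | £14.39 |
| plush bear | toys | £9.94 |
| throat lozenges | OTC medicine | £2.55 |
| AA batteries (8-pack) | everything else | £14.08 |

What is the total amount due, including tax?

£153.35

Haircut £45.15: personal services → 0% + 2% district = 2% → £0.90
Umbrella £12.07: everything else → 7% + 0% district = 7% → £0.84
Kite £25.74: toys → 7.25% + 2% district = 9.25% → £2.38
Canvas tote bag £20.40: everything else → 7% + 0% district = 7% → £1.43
Vitamin D (90 ct) £14.39: OTC medicine → 8% + 1.25% district = 9.25% → £1.33
Plush bear £9.94: toys → 7.25% + 2% district = 9.25% → £0.92
Throat lozenges £2.55: OTC medicine → 8% + 1.25% district = 9.25% → £0.24
AA batteries (8-pack) £14.08: everything else → 7% + 0% district = 7% → £0.99
Subtotal = £144.32; tax = £9.03; total due = £153.35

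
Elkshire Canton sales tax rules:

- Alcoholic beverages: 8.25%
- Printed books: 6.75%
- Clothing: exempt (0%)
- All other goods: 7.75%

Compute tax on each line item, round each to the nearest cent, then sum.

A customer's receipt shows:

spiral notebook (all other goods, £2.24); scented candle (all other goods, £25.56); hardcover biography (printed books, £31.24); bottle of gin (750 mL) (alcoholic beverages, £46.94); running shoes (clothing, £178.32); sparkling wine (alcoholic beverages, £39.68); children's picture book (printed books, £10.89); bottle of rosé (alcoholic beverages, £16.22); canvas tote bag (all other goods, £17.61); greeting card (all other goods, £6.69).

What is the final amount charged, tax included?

£390.75

Spiral notebook £2.24: all other goods → 7.75% → £0.17
Scented candle £25.56: all other goods → 7.75% → £1.98
Hardcover biography £31.24: printed books → 6.75% → £2.11
Bottle of gin (750 mL) £46.94: alcoholic beverages → 8.25% → £3.87
Running shoes £178.32: clothing → 0% → £0.00
Sparkling wine £39.68: alcoholic beverages → 8.25% → £3.27
Children's picture book £10.89: printed books → 6.75% → £0.74
Bottle of rosé £16.22: alcoholic beverages → 8.25% → £1.34
Canvas tote bag £17.61: all other goods → 7.75% → £1.36
Greeting card £6.69: all other goods → 7.75% → £0.52
Subtotal = £375.39; tax = £15.36; total due = £390.75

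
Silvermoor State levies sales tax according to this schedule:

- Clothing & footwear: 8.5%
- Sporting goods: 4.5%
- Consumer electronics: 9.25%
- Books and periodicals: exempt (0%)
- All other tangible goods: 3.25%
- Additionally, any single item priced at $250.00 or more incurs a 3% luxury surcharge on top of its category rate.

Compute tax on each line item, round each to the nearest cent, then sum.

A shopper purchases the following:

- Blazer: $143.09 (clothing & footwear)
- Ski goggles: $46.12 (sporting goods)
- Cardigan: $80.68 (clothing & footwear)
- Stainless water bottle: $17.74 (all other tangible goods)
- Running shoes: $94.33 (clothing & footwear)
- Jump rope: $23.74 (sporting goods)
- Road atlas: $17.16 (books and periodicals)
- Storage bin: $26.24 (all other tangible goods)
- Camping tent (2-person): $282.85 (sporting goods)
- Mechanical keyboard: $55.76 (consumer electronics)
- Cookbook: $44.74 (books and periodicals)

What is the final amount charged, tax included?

Blazer $143.09: clothing & footwear → 8.5% → $12.16
Ski goggles $46.12: sporting goods → 4.5% → $2.08
Cardigan $80.68: clothing & footwear → 8.5% → $6.86
Stainless water bottle $17.74: all other tangible goods → 3.25% → $0.58
Running shoes $94.33: clothing & footwear → 8.5% → $8.02
Jump rope $23.74: sporting goods → 4.5% → $1.07
Road atlas $17.16: books and periodicals → 0% → $0.00
Storage bin $26.24: all other tangible goods → 3.25% → $0.85
Camping tent (2-person) $282.85: sporting goods → 4.5% + 3% surcharge = 7.5% → $21.21
Mechanical keyboard $55.76: consumer electronics → 9.25% → $5.16
Cookbook $44.74: books and periodicals → 0% → $0.00
Subtotal = $832.45; tax = $57.99; total due = $890.44

$890.44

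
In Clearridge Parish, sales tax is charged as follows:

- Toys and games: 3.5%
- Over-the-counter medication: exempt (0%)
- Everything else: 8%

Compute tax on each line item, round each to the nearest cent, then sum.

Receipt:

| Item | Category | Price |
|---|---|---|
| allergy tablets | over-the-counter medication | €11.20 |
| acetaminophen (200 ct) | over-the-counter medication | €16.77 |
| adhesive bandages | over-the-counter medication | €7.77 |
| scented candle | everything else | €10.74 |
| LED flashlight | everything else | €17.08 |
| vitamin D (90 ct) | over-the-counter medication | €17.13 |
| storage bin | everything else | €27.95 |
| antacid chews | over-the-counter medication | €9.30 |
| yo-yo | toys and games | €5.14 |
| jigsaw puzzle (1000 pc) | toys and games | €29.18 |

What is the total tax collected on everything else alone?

€4.47

Scented candle €10.74: everything else → 8% → €0.86
LED flashlight €17.08: everything else → 8% → €1.37
Storage bin €27.95: everything else → 8% → €2.24
Tax on everything else = €0.86 + €1.37 + €2.24 = €4.47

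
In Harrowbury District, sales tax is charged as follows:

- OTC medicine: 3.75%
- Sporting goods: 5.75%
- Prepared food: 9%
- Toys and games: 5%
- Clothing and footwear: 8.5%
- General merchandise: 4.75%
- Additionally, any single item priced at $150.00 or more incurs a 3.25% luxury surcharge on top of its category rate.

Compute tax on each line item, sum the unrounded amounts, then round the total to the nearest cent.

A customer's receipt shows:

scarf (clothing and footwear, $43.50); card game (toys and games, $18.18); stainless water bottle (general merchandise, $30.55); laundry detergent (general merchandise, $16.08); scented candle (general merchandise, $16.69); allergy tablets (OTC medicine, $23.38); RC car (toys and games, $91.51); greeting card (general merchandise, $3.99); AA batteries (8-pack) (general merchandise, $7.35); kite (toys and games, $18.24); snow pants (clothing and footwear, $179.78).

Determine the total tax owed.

$35.64

Scarf $43.50: clothing and footwear → 8.5% → $3.6975
Card game $18.18: toys and games → 5% → $0.909
Stainless water bottle $30.55: general merchandise → 4.75% → $1.451125
Laundry detergent $16.08: general merchandise → 4.75% → $0.7638
Scented candle $16.69: general merchandise → 4.75% → $0.792775
Allergy tablets $23.38: OTC medicine → 3.75% → $0.87675
RC car $91.51: toys and games → 5% → $4.5755
Greeting card $3.99: general merchandise → 4.75% → $0.189525
AA batteries (8-pack) $7.35: general merchandise → 4.75% → $0.349125
Kite $18.24: toys and games → 5% → $0.912
Snow pants $179.78: clothing and footwear → 8.5% + 3.25% surcharge = 11.75% → $21.12415
Unrounded tax sum = $35.64125 → $35.64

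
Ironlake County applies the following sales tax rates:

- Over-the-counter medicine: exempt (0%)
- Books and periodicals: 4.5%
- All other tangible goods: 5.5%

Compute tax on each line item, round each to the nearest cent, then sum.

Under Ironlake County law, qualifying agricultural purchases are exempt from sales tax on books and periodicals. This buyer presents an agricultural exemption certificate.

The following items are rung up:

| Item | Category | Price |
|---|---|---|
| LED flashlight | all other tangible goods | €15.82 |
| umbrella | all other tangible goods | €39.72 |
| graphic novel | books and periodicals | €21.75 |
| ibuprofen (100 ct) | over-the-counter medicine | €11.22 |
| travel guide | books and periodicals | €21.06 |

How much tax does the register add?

LED flashlight €15.82: all other tangible goods → 5.5% → €0.87
Umbrella €39.72: all other tangible goods → 5.5% → €2.18
Graphic novel €21.75: books and periodicals, buyer-exempt → 0% → €0.00
Ibuprofen (100 ct) €11.22: over-the-counter medicine → 0% → €0.00
Travel guide €21.06: books and periodicals, buyer-exempt → 0% → €0.00
Total tax = €0.87 + €2.18 = €3.05

€3.05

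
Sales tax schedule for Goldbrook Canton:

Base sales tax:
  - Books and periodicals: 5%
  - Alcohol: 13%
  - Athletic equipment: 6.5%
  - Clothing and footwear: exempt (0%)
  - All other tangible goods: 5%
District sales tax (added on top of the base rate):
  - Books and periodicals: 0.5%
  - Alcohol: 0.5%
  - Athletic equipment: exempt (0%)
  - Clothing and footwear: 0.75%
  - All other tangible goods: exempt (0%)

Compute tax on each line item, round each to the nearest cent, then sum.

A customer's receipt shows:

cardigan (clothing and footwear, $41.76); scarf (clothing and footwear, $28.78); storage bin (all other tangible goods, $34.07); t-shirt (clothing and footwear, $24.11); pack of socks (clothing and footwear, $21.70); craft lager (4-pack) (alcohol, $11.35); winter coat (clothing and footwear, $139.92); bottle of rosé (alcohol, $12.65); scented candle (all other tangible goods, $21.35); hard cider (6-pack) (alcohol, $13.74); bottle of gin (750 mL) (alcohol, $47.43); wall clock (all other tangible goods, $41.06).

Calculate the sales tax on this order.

Cardigan $41.76: clothing and footwear → 0% + 0.75% district = 0.75% → $0.31
Scarf $28.78: clothing and footwear → 0% + 0.75% district = 0.75% → $0.22
Storage bin $34.07: all other tangible goods → 5% + 0% district = 5% → $1.70
T-shirt $24.11: clothing and footwear → 0% + 0.75% district = 0.75% → $0.18
Pack of socks $21.70: clothing and footwear → 0% + 0.75% district = 0.75% → $0.16
Craft lager (4-pack) $11.35: alcohol → 13% + 0.5% district = 13.5% → $1.53
Winter coat $139.92: clothing and footwear → 0% + 0.75% district = 0.75% → $1.05
Bottle of rosé $12.65: alcohol → 13% + 0.5% district = 13.5% → $1.71
Scented candle $21.35: all other tangible goods → 5% + 0% district = 5% → $1.07
Hard cider (6-pack) $13.74: alcohol → 13% + 0.5% district = 13.5% → $1.85
Bottle of gin (750 mL) $47.43: alcohol → 13% + 0.5% district = 13.5% → $6.40
Wall clock $41.06: all other tangible goods → 5% + 0% district = 5% → $2.05
Total tax = $0.31 + $0.22 + $1.70 + $0.18 + $0.16 + $1.53 + $1.05 + $1.71 + $1.07 + $1.85 + $6.40 + $2.05 = $18.23

$18.23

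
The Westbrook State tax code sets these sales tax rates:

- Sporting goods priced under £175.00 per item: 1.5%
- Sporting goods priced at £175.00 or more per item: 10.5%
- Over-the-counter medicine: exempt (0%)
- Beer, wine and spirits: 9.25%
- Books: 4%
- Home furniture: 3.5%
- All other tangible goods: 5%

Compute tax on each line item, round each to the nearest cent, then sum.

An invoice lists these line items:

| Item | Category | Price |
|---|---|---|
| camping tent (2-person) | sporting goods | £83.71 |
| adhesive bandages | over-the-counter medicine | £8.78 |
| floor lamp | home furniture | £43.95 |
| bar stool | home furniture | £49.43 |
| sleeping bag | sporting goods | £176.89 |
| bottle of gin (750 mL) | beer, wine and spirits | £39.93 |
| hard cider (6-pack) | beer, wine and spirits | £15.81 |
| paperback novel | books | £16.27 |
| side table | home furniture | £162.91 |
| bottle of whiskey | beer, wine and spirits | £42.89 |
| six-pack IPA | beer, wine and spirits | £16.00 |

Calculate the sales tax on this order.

£40.05

Camping tent (2-person) £83.71: sporting goods, under £175.00 → 1.5% → £1.26
Adhesive bandages £8.78: over-the-counter medicine → 0% → £0.00
Floor lamp £43.95: home furniture → 3.5% → £1.54
Bar stool £49.43: home furniture → 3.5% → £1.73
Sleeping bag £176.89: sporting goods, £175.00 or more → 10.5% → £18.57
Bottle of gin (750 mL) £39.93: beer, wine and spirits → 9.25% → £3.69
Hard cider (6-pack) £15.81: beer, wine and spirits → 9.25% → £1.46
Paperback novel £16.27: books → 4% → £0.65
Side table £162.91: home furniture → 3.5% → £5.70
Bottle of whiskey £42.89: beer, wine and spirits → 9.25% → £3.97
Six-pack IPA £16.00: beer, wine and spirits → 9.25% → £1.48
Total tax = £1.26 + £1.54 + £1.73 + £18.57 + £3.69 + £1.46 + £0.65 + £5.70 + £3.97 + £1.48 = £40.05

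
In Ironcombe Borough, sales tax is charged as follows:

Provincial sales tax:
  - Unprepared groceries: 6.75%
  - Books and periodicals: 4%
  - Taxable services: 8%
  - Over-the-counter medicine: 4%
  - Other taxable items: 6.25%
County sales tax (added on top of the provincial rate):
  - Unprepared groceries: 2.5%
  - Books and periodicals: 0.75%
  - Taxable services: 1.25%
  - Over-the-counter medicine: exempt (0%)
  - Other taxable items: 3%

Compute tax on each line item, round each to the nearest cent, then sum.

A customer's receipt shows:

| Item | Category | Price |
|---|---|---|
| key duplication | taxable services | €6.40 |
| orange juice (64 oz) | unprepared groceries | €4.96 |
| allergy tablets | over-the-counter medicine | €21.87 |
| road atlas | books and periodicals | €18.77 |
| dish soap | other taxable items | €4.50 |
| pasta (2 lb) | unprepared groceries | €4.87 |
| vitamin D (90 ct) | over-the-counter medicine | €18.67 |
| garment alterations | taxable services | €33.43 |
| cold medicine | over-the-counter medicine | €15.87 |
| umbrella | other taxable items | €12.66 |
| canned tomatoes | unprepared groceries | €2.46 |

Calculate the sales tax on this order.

€9.55

Key duplication €6.40: taxable services → 8% + 1.25% county = 9.25% → €0.59
Orange juice (64 oz) €4.96: unprepared groceries → 6.75% + 2.5% county = 9.25% → €0.46
Allergy tablets €21.87: over-the-counter medicine → 4% + 0% county = 4% → €0.87
Road atlas €18.77: books and periodicals → 4% + 0.75% county = 4.75% → €0.89
Dish soap €4.50: other taxable items → 6.25% + 3% county = 9.25% → €0.42
Pasta (2 lb) €4.87: unprepared groceries → 6.75% + 2.5% county = 9.25% → €0.45
Vitamin D (90 ct) €18.67: over-the-counter medicine → 4% + 0% county = 4% → €0.75
Garment alterations €33.43: taxable services → 8% + 1.25% county = 9.25% → €3.09
Cold medicine €15.87: over-the-counter medicine → 4% + 0% county = 4% → €0.63
Umbrella €12.66: other taxable items → 6.25% + 3% county = 9.25% → €1.17
Canned tomatoes €2.46: unprepared groceries → 6.75% + 2.5% county = 9.25% → €0.23
Total tax = €0.59 + €0.46 + €0.87 + €0.89 + €0.42 + €0.45 + €0.75 + €3.09 + €0.63 + €1.17 + €0.23 = €9.55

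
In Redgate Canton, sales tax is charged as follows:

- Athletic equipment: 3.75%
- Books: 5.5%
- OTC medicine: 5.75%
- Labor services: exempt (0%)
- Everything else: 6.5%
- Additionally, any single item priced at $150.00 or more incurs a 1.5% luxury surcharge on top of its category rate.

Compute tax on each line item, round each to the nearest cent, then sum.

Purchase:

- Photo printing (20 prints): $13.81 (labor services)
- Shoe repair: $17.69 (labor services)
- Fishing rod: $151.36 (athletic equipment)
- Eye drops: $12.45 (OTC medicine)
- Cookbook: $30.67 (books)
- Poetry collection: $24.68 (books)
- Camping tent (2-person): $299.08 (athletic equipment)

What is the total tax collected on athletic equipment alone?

$23.65

Fishing rod $151.36: athletic equipment → 3.75% + 1.5% surcharge = 5.25% → $7.95
Camping tent (2-person) $299.08: athletic equipment → 3.75% + 1.5% surcharge = 5.25% → $15.70
Tax on athletic equipment = $7.95 + $15.70 = $23.65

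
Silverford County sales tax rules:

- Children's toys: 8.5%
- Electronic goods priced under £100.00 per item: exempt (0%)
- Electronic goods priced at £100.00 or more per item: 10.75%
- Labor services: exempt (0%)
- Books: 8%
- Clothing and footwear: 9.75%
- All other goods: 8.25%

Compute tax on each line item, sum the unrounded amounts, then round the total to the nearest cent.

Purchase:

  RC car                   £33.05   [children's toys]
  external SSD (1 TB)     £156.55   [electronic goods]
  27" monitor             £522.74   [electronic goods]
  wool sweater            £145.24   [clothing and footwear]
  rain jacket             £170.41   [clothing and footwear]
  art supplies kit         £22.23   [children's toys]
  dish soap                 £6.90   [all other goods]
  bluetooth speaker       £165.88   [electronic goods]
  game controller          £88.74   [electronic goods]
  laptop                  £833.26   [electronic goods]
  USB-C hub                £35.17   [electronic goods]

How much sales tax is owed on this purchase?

RC car £33.05: children's toys → 8.5% → £2.80925
External SSD (1 TB) £156.55: electronic goods, £100.00 or more → 10.75% → £16.829125
27" monitor £522.74: electronic goods, £100.00 or more → 10.75% → £56.19455
Wool sweater £145.24: clothing and footwear → 9.75% → £14.1609
Rain jacket £170.41: clothing and footwear → 9.75% → £16.614975
Art supplies kit £22.23: children's toys → 8.5% → £1.88955
Dish soap £6.90: all other goods → 8.25% → £0.56925
Bluetooth speaker £165.88: electronic goods, £100.00 or more → 10.75% → £17.8321
Game controller £88.74: electronic goods, under £100.00 → 0% → £0.00
Laptop £833.26: electronic goods, £100.00 or more → 10.75% → £89.57545
USB-C hub £35.17: electronic goods, under £100.00 → 0% → £0.00
Unrounded tax sum = £216.47515 → £216.48

£216.48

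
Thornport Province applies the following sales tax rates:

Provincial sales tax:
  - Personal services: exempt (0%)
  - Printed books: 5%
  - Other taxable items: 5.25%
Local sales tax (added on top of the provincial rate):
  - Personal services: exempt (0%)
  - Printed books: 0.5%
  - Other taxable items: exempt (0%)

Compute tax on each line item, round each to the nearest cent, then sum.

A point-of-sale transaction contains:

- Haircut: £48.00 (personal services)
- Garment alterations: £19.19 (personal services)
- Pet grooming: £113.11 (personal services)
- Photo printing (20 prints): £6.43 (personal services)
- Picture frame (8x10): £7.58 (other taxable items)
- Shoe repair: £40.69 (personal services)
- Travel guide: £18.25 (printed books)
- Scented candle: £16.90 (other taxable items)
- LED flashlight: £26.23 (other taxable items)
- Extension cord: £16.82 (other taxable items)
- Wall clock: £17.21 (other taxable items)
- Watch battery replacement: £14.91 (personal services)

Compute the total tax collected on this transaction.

£5.45

Haircut £48.00: personal services → 0% + 0% local = 0% → £0.00
Garment alterations £19.19: personal services → 0% + 0% local = 0% → £0.00
Pet grooming £113.11: personal services → 0% + 0% local = 0% → £0.00
Photo printing (20 prints) £6.43: personal services → 0% + 0% local = 0% → £0.00
Picture frame (8x10) £7.58: other taxable items → 5.25% + 0% local = 5.25% → £0.40
Shoe repair £40.69: personal services → 0% + 0% local = 0% → £0.00
Travel guide £18.25: printed books → 5% + 0.5% local = 5.5% → £1.00
Scented candle £16.90: other taxable items → 5.25% + 0% local = 5.25% → £0.89
LED flashlight £26.23: other taxable items → 5.25% + 0% local = 5.25% → £1.38
Extension cord £16.82: other taxable items → 5.25% + 0% local = 5.25% → £0.88
Wall clock £17.21: other taxable items → 5.25% + 0% local = 5.25% → £0.90
Watch battery replacement £14.91: personal services → 0% + 0% local = 0% → £0.00
Total tax = £0.40 + £1.00 + £0.89 + £1.38 + £0.88 + £0.90 = £5.45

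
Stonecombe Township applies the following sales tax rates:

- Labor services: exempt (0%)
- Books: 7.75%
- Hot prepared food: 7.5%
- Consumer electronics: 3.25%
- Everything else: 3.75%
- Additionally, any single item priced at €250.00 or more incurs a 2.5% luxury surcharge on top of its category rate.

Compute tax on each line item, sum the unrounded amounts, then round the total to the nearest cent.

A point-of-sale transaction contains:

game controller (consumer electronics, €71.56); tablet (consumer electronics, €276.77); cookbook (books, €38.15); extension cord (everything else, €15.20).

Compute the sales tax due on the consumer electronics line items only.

€18.24

Game controller €71.56: consumer electronics → 3.25% → €2.3257
Tablet €276.77: consumer electronics → 3.25% + 2.5% surcharge = 5.75% → €15.914275
Tax on consumer electronics: unrounded sum = €18.239975 → €18.24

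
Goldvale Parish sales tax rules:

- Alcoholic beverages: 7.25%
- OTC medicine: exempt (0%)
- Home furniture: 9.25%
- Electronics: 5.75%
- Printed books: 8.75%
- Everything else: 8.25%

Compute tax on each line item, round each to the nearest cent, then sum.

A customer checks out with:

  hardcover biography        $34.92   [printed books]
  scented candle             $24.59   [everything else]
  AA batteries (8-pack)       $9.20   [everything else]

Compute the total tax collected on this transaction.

$5.85

Hardcover biography $34.92: printed books → 8.75% → $3.06
Scented candle $24.59: everything else → 8.25% → $2.03
AA batteries (8-pack) $9.20: everything else → 8.25% → $0.76
Total tax = $3.06 + $2.03 + $0.76 = $5.85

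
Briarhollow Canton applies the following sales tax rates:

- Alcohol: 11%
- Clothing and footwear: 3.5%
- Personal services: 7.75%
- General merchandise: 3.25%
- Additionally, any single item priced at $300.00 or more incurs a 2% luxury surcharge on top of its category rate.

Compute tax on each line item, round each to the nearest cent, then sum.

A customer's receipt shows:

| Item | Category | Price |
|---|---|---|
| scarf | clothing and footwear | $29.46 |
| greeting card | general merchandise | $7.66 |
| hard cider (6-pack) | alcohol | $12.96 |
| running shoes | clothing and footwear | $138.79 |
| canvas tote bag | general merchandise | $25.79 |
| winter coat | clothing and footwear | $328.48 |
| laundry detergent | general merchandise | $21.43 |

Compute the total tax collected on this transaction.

$27.18

Scarf $29.46: clothing and footwear → 3.5% → $1.03
Greeting card $7.66: general merchandise → 3.25% → $0.25
Hard cider (6-pack) $12.96: alcohol → 11% → $1.43
Running shoes $138.79: clothing and footwear → 3.5% → $4.86
Canvas tote bag $25.79: general merchandise → 3.25% → $0.84
Winter coat $328.48: clothing and footwear → 3.5% + 2% surcharge = 5.5% → $18.07
Laundry detergent $21.43: general merchandise → 3.25% → $0.70
Total tax = $1.03 + $0.25 + $1.43 + $4.86 + $0.84 + $18.07 + $0.70 = $27.18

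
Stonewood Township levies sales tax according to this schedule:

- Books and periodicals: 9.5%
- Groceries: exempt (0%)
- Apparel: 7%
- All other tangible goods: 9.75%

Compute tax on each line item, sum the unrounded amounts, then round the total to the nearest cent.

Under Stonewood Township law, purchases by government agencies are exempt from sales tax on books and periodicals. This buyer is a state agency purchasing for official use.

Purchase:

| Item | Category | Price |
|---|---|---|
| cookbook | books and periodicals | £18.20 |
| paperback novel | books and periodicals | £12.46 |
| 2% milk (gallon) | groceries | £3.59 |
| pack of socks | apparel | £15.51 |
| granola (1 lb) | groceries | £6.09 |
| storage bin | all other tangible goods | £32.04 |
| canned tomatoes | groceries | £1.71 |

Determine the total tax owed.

£4.21

Cookbook £18.20: books and periodicals, buyer-exempt → 0% → £0.00
Paperback novel £12.46: books and periodicals, buyer-exempt → 0% → £0.00
2% milk (gallon) £3.59: groceries → 0% → £0.00
Pack of socks £15.51: apparel → 7% → £1.0857
Granola (1 lb) £6.09: groceries → 0% → £0.00
Storage bin £32.04: all other tangible goods → 9.75% → £3.1239
Canned tomatoes £1.71: groceries → 0% → £0.00
Unrounded tax sum = £4.2096 → £4.21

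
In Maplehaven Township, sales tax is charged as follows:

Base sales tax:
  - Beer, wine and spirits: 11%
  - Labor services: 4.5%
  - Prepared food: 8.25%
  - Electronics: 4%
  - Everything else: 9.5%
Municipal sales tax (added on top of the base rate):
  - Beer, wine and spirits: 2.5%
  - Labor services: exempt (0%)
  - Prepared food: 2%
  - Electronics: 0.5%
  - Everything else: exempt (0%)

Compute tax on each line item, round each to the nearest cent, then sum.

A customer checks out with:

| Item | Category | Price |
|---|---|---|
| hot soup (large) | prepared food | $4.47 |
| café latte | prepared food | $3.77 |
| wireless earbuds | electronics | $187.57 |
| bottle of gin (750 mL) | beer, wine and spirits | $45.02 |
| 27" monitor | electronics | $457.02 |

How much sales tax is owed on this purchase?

$35.94

Hot soup (large) $4.47: prepared food → 8.25% + 2% municipal = 10.25% → $0.46
Café latte $3.77: prepared food → 8.25% + 2% municipal = 10.25% → $0.39
Wireless earbuds $187.57: electronics → 4% + 0.5% municipal = 4.5% → $8.44
Bottle of gin (750 mL) $45.02: beer, wine and spirits → 11% + 2.5% municipal = 13.5% → $6.08
27" monitor $457.02: electronics → 4% + 0.5% municipal = 4.5% → $20.57
Total tax = $0.46 + $0.39 + $8.44 + $6.08 + $20.57 = $35.94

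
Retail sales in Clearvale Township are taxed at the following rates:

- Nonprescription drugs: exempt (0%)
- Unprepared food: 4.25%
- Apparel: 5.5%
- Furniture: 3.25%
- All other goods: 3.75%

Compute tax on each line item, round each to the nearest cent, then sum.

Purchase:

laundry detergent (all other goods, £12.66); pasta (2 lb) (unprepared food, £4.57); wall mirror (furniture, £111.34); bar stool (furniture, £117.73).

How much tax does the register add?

Laundry detergent £12.66: all other goods → 3.75% → £0.47
Pasta (2 lb) £4.57: unprepared food → 4.25% → £0.19
Wall mirror £111.34: furniture → 3.25% → £3.62
Bar stool £117.73: furniture → 3.25% → £3.83
Total tax = £0.47 + £0.19 + £3.62 + £3.83 = £8.11

£8.11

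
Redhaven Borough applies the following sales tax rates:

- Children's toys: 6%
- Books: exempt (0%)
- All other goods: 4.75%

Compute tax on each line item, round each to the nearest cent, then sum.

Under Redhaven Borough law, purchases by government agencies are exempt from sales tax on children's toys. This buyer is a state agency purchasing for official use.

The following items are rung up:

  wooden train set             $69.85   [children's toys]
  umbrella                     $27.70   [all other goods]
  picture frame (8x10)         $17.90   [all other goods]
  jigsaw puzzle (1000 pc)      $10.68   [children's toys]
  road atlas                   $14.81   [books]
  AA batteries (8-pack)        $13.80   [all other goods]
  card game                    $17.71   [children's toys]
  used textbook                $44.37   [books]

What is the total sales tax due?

$2.83

Wooden train set $69.85: children's toys, buyer-exempt → 0% → $0.00
Umbrella $27.70: all other goods → 4.75% → $1.32
Picture frame (8x10) $17.90: all other goods → 4.75% → $0.85
Jigsaw puzzle (1000 pc) $10.68: children's toys, buyer-exempt → 0% → $0.00
Road atlas $14.81: books → 0% → $0.00
AA batteries (8-pack) $13.80: all other goods → 4.75% → $0.66
Card game $17.71: children's toys, buyer-exempt → 0% → $0.00
Used textbook $44.37: books → 0% → $0.00
Total tax = $1.32 + $0.85 + $0.66 = $2.83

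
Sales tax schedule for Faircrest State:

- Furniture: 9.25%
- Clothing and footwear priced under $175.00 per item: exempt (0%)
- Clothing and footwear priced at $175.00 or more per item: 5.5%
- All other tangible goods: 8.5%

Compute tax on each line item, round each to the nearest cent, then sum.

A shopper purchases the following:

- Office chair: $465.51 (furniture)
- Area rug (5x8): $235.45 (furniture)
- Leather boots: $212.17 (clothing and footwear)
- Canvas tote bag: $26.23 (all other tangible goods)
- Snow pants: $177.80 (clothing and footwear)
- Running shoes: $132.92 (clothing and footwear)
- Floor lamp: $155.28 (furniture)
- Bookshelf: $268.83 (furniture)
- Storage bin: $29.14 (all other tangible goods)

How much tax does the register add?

$130.23

Office chair $465.51: furniture → 9.25% → $43.06
Area rug (5x8) $235.45: furniture → 9.25% → $21.78
Leather boots $212.17: clothing and footwear, $175.00 or more → 5.5% → $11.67
Canvas tote bag $26.23: all other tangible goods → 8.5% → $2.23
Snow pants $177.80: clothing and footwear, $175.00 or more → 5.5% → $9.78
Running shoes $132.92: clothing and footwear, under $175.00 → 0% → $0.00
Floor lamp $155.28: furniture → 9.25% → $14.36
Bookshelf $268.83: furniture → 9.25% → $24.87
Storage bin $29.14: all other tangible goods → 8.5% → $2.48
Total tax = $43.06 + $21.78 + $11.67 + $2.23 + $9.78 + $14.36 + $24.87 + $2.48 = $130.23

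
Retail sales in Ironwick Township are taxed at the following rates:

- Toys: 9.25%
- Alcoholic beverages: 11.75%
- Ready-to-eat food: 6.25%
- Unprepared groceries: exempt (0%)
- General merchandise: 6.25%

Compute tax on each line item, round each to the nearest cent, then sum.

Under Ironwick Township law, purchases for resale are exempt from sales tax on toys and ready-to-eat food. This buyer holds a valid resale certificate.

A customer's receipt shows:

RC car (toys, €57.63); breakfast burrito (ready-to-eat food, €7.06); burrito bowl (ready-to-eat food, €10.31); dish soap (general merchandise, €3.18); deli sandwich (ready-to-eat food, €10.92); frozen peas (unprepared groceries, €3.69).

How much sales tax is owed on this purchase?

RC car €57.63: toys, buyer-exempt → 0% → €0.00
Breakfast burrito €7.06: ready-to-eat food, buyer-exempt → 0% → €0.00
Burrito bowl €10.31: ready-to-eat food, buyer-exempt → 0% → €0.00
Dish soap €3.18: general merchandise → 6.25% → €0.20
Deli sandwich €10.92: ready-to-eat food, buyer-exempt → 0% → €0.00
Frozen peas €3.69: unprepared groceries → 0% → €0.00
Total tax = €0.20

€0.20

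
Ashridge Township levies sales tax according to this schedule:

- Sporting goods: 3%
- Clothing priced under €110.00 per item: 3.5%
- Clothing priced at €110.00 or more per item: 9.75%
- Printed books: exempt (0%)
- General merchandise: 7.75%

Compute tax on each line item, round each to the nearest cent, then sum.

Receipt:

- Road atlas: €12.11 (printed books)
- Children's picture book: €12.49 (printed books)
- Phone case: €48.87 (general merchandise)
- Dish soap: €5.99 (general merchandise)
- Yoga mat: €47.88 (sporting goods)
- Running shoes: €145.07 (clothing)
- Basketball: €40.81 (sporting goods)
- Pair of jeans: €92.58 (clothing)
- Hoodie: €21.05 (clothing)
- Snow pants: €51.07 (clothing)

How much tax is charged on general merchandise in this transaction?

€4.25

Phone case €48.87: general merchandise → 7.75% → €3.79
Dish soap €5.99: general merchandise → 7.75% → €0.46
Tax on general merchandise = €3.79 + €0.46 = €4.25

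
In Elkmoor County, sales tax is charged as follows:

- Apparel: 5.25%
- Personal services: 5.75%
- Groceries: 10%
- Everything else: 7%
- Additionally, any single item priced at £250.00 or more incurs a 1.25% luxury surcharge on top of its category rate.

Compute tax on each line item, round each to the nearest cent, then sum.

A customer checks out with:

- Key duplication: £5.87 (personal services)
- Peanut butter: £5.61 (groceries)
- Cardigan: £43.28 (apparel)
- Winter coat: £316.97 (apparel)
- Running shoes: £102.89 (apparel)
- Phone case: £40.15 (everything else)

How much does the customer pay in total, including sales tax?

£546.75

Key duplication £5.87: personal services → 5.75% → £0.34
Peanut butter £5.61: groceries → 10% → £0.56
Cardigan £43.28: apparel → 5.25% → £2.27
Winter coat £316.97: apparel → 5.25% + 1.25% surcharge = 6.5% → £20.60
Running shoes £102.89: apparel → 5.25% → £5.40
Phone case £40.15: everything else → 7% → £2.81
Subtotal = £514.77; tax = £31.98; total due = £546.75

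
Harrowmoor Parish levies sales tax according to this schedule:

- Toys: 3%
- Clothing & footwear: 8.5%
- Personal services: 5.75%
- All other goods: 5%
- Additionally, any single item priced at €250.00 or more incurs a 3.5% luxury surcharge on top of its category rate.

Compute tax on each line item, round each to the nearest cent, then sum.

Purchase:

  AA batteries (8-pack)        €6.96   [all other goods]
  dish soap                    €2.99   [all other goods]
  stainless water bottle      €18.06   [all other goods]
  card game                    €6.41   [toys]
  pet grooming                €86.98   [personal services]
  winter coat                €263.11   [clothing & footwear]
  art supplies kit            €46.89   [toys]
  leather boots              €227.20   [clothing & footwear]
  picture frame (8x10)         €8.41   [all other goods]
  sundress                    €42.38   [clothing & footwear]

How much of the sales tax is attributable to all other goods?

AA batteries (8-pack) €6.96: all other goods → 5% → €0.35
Dish soap €2.99: all other goods → 5% → €0.15
Stainless water bottle €18.06: all other goods → 5% → €0.90
Picture frame (8x10) €8.41: all other goods → 5% → €0.42
Tax on all other goods = €0.35 + €0.15 + €0.90 + €0.42 = €1.82

€1.82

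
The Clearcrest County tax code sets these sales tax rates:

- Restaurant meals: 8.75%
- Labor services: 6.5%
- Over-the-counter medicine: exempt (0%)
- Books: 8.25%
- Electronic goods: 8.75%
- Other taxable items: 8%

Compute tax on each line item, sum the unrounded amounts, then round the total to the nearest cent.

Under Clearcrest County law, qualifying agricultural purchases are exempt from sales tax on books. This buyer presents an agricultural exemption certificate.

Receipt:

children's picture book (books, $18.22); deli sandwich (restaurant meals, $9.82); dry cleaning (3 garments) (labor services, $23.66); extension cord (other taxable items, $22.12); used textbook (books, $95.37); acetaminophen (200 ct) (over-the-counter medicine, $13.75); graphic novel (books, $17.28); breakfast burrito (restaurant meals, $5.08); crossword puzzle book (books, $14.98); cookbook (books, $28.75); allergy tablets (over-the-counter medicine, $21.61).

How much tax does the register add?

$4.61

Children's picture book $18.22: books, buyer-exempt → 0% → $0.00
Deli sandwich $9.82: restaurant meals → 8.75% → $0.85925
Dry cleaning (3 garments) $23.66: labor services → 6.5% → $1.5379
Extension cord $22.12: other taxable items → 8% → $1.7696
Used textbook $95.37: books, buyer-exempt → 0% → $0.00
Acetaminophen (200 ct) $13.75: over-the-counter medicine → 0% → $0.00
Graphic novel $17.28: books, buyer-exempt → 0% → $0.00
Breakfast burrito $5.08: restaurant meals → 8.75% → $0.4445
Crossword puzzle book $14.98: books, buyer-exempt → 0% → $0.00
Cookbook $28.75: books, buyer-exempt → 0% → $0.00
Allergy tablets $21.61: over-the-counter medicine → 0% → $0.00
Unrounded tax sum = $4.61125 → $4.61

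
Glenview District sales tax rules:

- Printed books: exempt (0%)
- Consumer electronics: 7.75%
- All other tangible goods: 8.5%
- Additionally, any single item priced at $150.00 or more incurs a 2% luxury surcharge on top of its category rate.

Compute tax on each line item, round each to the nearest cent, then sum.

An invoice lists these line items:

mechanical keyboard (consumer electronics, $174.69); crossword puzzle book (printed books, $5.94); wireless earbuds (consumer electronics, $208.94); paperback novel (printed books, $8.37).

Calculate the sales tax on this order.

$37.40

Mechanical keyboard $174.69: consumer electronics → 7.75% + 2% surcharge = 9.75% → $17.03
Crossword puzzle book $5.94: printed books → 0% → $0.00
Wireless earbuds $208.94: consumer electronics → 7.75% + 2% surcharge = 9.75% → $20.37
Paperback novel $8.37: printed books → 0% → $0.00
Total tax = $17.03 + $20.37 = $37.40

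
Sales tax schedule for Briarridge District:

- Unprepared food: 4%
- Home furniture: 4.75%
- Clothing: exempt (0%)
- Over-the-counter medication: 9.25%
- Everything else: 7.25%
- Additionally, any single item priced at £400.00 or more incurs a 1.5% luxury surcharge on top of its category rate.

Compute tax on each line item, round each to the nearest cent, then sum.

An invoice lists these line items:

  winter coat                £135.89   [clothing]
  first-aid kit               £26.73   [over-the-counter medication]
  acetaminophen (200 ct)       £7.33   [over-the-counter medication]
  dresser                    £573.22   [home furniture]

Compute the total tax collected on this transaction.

£38.98

Winter coat £135.89: clothing → 0% → £0.00
First-aid kit £26.73: over-the-counter medication → 9.25% → £2.47
Acetaminophen (200 ct) £7.33: over-the-counter medication → 9.25% → £0.68
Dresser £573.22: home furniture → 4.75% + 1.5% surcharge = 6.25% → £35.83
Total tax = £2.47 + £0.68 + £35.83 = £38.98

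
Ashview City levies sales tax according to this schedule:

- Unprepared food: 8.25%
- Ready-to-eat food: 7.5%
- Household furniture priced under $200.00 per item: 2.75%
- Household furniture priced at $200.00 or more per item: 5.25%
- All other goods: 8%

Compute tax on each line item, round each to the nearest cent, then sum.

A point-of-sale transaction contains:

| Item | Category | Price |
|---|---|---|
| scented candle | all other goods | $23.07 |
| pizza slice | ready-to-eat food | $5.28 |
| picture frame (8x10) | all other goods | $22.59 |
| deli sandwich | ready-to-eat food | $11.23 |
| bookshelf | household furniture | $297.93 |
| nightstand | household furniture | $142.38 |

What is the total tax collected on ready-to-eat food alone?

Pizza slice $5.28: ready-to-eat food → 7.5% → $0.40
Deli sandwich $11.23: ready-to-eat food → 7.5% → $0.84
Tax on ready-to-eat food = $0.40 + $0.84 = $1.24

$1.24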